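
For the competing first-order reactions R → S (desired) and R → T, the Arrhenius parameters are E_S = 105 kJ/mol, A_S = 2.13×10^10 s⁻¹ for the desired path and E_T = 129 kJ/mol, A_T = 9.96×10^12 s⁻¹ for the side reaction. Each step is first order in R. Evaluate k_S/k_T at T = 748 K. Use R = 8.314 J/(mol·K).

Since both paths have the same order in R, the concentration cancels and S_{S/T} = k_S/k_T = (A_S/A_T)·exp[(E_T−E_S)/(RT)].
(E_T−E_S)/(RT) = (129−105)×10³/(8.314×748) = 24000/6219 = 3.859.
k_S/k_T = (2.13×10^10/9.96×10^12)·exp(3.859) = 0.002139 × 47.43 = 0.101.
Since E_S < E_T, lowering the temperature improves selectivity toward S.

0.101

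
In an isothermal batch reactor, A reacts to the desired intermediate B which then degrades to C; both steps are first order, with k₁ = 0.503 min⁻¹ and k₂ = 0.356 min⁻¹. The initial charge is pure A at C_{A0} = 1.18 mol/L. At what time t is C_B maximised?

2.35 min

Setting dC_B/dt = 0 gives t_opt = ln(k₂/k₁)/(k₂−k₁).
= ln(0.356/0.503)/(0.356−0.503) = ln(0.7078)/-0.1470 = -0.3457/-0.1470 = 2.35 min.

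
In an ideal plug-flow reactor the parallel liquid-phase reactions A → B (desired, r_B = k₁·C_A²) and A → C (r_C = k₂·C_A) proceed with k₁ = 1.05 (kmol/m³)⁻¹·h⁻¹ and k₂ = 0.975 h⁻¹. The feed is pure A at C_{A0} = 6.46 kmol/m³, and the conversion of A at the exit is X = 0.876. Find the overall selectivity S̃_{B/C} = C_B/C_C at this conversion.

3.20

C_A = C_{A0}(1−X) = 0.8010 kmol/m³.
Along a PFR/batch, dC_C/dC_A = −r_C/(r_B+r_C) = −k₂/(k₂+k₁·C_A).
Integrating from C_{A0} to C_A: C_C = (0.975/1.05)·ln[(0.975+1.05·6.46)/(0.975+1.05·0.801)] = 0.9286·ln(7.758/1.816) = 1.348 kmol/m³.
Then C_B = (C_{A0}−C_A) − C_C = 5.659 − 1.348 = 4.311 kmol/m³.
S̃_{B/C} = C_B/C_C = 4.311/1.348 = 3.20.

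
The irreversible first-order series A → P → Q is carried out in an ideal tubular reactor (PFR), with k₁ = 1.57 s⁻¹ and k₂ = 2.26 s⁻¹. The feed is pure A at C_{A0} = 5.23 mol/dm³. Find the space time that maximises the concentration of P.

0.528 s

The intermediate peaks when r₁ = r₂, i.e. k₁e^(−k₁τ) = k₂e^(−k₂τ), giving τ_opt = ln(k₂/k₁)/(k₂−k₁).
= ln(2.26/1.57)/(2.26−1.57) = ln(1.439)/0.6900 = 0.3643/0.6900 = 0.528 s.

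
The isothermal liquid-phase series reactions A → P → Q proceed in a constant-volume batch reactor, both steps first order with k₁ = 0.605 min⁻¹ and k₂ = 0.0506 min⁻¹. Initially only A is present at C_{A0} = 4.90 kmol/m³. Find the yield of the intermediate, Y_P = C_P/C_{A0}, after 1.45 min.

Solving the coupled first-order balances gives C_P(t) = [k₁/(k₂−k₁)]·C_{A0}·(e^(−k₁t) − e^(−k₂t)).
e^(−k₁t) = e^(−0.605×1.45) = e^(−0.8772) = 0.4159; e^(−k₂t) = e^(−0.07337) = 0.9293.
C_P = 0.605×4.90/(0.0506−0.605) × (0.4159−0.9293) = (-5.347)×(-0.5133) = 2.745 kmol/m³.
Y_P = C_P/C_{A0} = 2.745/4.90 = 0.560.

0.560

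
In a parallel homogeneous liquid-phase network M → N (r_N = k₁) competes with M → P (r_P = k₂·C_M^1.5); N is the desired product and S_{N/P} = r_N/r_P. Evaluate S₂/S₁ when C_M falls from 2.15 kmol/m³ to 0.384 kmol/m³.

13.2

S_{N/P} = (k₁/k₂)·C_M^-1.5, so S₂/S₁ = (C_{M,2}/C_{M,1})^-1.5.
= (0.384/2.15)^(-1.5) = (0.1786)^(-1.5) = 13.2.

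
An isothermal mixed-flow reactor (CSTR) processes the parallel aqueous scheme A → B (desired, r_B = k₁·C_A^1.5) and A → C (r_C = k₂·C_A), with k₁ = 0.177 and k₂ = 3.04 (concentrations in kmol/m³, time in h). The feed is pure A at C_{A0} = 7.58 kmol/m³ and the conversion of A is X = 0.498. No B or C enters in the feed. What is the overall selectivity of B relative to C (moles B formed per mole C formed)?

Exit C_A = C_{A0}(1−X) = 7.58×0.502 = 3.805 kmol/m³.
Rates in a CSTR are evaluated at the outlet concentration: r_B = 0.177×3.805^1.5 = 1.314, r_C = 3.04×3.805 = 11.57.
Overall selectivity = C_B/C_C = r_Bτ/(r_Cτ) = r_B/r_C = 0.114.

0.114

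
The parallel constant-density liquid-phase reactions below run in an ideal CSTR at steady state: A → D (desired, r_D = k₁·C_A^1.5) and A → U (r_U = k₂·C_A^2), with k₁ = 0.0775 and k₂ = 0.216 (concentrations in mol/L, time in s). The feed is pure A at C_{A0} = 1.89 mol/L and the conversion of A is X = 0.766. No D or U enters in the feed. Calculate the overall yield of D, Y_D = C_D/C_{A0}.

0.268

Exit C_A = C_{A0}(1−X) = 1.89×0.234 = 0.4423 mol/L.
In a CSTR the entire volume is at exit conditions, so r_D = 0.0775×0.4423^1.5 = 0.02279 and r_U = 0.216×0.4423^2 = 0.04225.
Fraction of consumed A going to D: r_D/(r_D+r_U) = 0.3504.
C_D = 0.3504·C_{A0}·X = 0.3504×1.89×0.766 = 0.507 mol/L; Y_D = C_D/C_{A0} = 0.268.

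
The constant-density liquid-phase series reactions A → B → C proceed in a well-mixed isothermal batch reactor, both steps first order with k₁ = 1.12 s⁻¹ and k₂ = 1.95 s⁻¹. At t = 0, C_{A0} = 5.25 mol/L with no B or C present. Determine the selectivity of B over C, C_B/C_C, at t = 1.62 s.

The intermediate concentration in a first-order A→B→C sequence is C_B = k₁C_{A0}(e^(−k₁t) − e^(−k₂t))/(k₂−k₁).
e^(−k₁t) = e^(−1.12×1.62) = e^(−1.814) = 0.1629; e^(−k₂t) = e^(−3.159) = 0.04247.
C_B = 1.12×5.25/(1.95−1.12) × (0.1629−0.04247) = 7.084×0.1205 = 0.8534 mol/L.
C_A = C_{A0}e^(−k₁t) = 0.8554 mol/L, so C_C = C_{A0}−C_A−C_B = 3.541 mol/L; C_B/C_C = 0.241.

0.241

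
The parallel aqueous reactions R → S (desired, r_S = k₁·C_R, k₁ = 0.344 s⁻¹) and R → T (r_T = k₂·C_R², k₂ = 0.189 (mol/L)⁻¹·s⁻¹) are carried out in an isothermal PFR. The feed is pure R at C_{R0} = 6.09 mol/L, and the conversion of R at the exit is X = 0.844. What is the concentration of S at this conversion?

1.91 mol/L

C_R = C_{R0}(1−X) = 0.9500 mol/L.
Along a PFR/batch, dC_S/dC_R = −r_S/(r_S+r_T) = −k₁/(k₁+k₂·C_R).
Integrating from C_{R0} to C_R: C_S = (0.344/0.189)·ln[(0.344+0.189·6.09)/(0.344+0.189·0.950)] = 1.820·ln(1.495/0.5236) = 1.910 mol/L.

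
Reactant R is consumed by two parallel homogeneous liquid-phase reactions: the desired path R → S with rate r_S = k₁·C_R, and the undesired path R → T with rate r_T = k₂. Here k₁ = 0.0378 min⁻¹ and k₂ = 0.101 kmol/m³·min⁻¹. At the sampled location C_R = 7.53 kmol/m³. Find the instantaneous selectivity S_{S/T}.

S_{S/T} = r_S/r_T = (k₁·C_R)/(k₂) = (k₁/k₂)·C_R.
= (0.0378×7.530) / (0.101) = 0.2846/0.1010 = 2.82.

2.82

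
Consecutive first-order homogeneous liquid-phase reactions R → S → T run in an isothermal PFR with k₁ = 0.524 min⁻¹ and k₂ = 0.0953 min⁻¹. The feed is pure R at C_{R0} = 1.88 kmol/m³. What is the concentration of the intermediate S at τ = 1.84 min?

The intermediate concentration in a first-order A→B→C sequence is C_S = k₁C_{R0}(e^(−k₁τ) − e^(−k₂τ))/(k₂−k₁).
e^(−k₁τ) = e^(−0.524×1.84) = e^(−0.9642) = 0.3813; e^(−k₂τ) = e^(−0.1754) = 0.8392.
C_S = 0.524×1.88/(0.0953−0.524) × (0.3813−0.8392) = (-2.298)×(-0.4579) = 1.052 kmol/m³.

1.05 kmol/m³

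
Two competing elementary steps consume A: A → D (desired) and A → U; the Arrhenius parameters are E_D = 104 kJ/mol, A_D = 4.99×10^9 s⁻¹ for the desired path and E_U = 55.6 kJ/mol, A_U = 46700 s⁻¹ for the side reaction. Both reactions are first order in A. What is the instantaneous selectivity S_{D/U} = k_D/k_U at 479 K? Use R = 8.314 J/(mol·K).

k_D/k_U = (A_D/A_U)·exp[−(E_D−E_U)/(RT)] = (A_D/A_U)·exp[(E_U−E_D)/(RT)].
(E_U−E_D)/(RT) = (55.6−104)×10³/(8.314×479) = -48400/3982 = -12.15.
k_D/k_U = (4.99×10^9/46700)·exp(-12.15) = 1.069×10^5 × 5.270×10^-6 = 0.563.

0.563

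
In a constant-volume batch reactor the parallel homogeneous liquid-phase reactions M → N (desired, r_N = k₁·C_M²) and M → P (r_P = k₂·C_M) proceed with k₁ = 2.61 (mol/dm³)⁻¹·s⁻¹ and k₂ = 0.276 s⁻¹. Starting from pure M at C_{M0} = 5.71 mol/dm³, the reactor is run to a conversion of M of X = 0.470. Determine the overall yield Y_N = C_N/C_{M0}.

C_M = C_{M0}(1−X) = 3.026 mol/dm³.
Along a PFR/batch, dC_P/dC_M = −r_P/(r_N+r_P) = −k₂/(k₂+k₁·C_M).
Integrating from C_{M0} to C_M: C_P = (0.276/2.61)·ln[(0.276+2.61·5.71)/(0.276+2.61·3.03)] = 0.1057·ln(15.18/8.175) = 0.06545 mol/dm³.
Then C_N = (C_{M0}−C_M) − C_P = 2.684 − 0.06545 = 2.618 mol/dm³.
Y_N = C_N/C_{M0} = 2.618/5.71 = 0.459.

0.459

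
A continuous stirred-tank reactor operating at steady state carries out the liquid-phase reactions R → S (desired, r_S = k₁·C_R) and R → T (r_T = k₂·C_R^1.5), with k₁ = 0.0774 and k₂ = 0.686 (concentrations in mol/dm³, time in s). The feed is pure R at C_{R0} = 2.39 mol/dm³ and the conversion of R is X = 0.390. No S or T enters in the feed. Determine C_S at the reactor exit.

0.0797 mol/dm³

Exit C_R = C_{R0}(1−X) = 2.39×0.610 = 1.458 mol/dm³.
Rates in a CSTR are evaluated at the outlet concentration: r_S = 0.0774×1.458 = 0.1128, r_T = 0.686×1.458^1.5 = 1.208.
Fraction of consumed R going to S: r_S/(r_S+r_T) = 0.08546.
C_S = 0.08546·C_{R0}·X = 0.08546×2.39×0.390 = 0.0797 mol/dm³.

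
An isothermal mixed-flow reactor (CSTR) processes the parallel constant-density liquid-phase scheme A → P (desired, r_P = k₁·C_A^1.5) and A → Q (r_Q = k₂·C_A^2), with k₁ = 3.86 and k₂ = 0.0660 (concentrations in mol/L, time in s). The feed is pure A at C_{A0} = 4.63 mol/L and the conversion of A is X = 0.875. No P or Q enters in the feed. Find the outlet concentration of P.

Exit C_A = C_{A0}(1−X) = 4.63×0.125 = 0.5787 mol/L.
Rates in a CSTR are evaluated at the outlet concentration: r_P = 3.86×0.5787^1.5 = 1.700, r_Q = 0.0660×0.5787^2 = 0.02211.
Fraction of consumed A going to P: r_P/(r_P+r_Q) = 0.9872.
C_P = 0.9872·C_{A0}·X = 0.9872×4.63×0.875 = 4.00 mol/L.

4.00 mol/L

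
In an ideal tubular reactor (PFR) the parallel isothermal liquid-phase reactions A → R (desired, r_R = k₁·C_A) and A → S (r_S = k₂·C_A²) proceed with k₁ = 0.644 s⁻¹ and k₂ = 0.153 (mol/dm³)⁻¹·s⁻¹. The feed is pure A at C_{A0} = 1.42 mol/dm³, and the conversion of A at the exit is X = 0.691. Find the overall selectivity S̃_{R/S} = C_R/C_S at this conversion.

4.61

C_A = C_{A0}(1−X) = 0.4388 mol/dm³.
Along a PFR/batch, dC_R/dC_A = −r_R/(r_R+r_S) = −k₁/(k₁+k₂·C_A).
Integrating from C_{A0} to C_A: C_R = (0.644/0.153)·ln[(0.644+0.153·1.42)/(0.644+0.153·0.439)] = 4.209·ln(0.8613/0.7111) = 0.8062 mol/dm³.
C_S = (C_{A0}−C_A)−C_R = 0.1750 mol/dm³; S̃_{R/S} = 0.8062/0.1750 = 4.61.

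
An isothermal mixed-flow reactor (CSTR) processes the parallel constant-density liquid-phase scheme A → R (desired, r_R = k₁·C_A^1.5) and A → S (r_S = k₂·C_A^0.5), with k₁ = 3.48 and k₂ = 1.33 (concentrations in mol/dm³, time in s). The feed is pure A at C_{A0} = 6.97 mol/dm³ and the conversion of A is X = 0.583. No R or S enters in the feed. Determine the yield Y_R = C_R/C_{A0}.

0.515

Exit C_A = C_{A0}(1−X) = 6.97×0.417 = 2.906 mol/dm³.
In a CSTR the entire volume is at exit conditions, so r_R = 3.48×2.906^1.5 = 17.24 and r_S = 1.33×2.906^0.5 = 2.267.
Fraction of consumed A going to R: r_R/(r_R+r_S) = 0.8838.
C_R = 0.8838·C_{A0}·X = 0.8838×6.97×0.583 = 3.59 mol/dm³; Y_R = C_R/C_{A0} = 0.515.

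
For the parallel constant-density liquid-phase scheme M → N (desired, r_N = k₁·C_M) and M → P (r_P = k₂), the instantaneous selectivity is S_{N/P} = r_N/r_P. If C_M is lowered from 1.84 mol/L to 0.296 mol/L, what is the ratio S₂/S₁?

0.161

S_{N/P} = (k₁/k₂)·C_M, so S₂/S₁ = (C_{M,2}/C_{M,1}).
= 0.296/1.84 = 0.161.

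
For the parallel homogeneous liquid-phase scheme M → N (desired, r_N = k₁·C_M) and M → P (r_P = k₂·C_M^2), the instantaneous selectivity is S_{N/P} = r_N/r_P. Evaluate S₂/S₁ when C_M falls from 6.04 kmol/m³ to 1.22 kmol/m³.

S_{N/P} = (k₁/k₂)·C_M⁻¹, so S₂/S₁ = (C_{M,2}/C_{M,1})⁻¹.
= 6.04/1.22 = 4.95.

4.95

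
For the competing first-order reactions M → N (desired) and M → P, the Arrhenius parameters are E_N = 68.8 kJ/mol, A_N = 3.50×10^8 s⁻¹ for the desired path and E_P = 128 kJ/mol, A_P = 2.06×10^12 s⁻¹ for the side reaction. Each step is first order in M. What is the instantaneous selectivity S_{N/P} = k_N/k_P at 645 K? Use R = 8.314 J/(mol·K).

With equal orders, S_{N/P} = k_N/k_P = (A_N/A_P)·exp[(E_P−E_N)/(RT)].
(E_P−E_N)/(RT) = (128−68.8)×10³/(8.314×645) = 59200/5363 = 11.04.
k_N/k_P = (3.50×10^8/2.06×10^12)·exp(11.04) = 1.699×10^-4 × 62291 = 10.6.
Since E_N < E_P, lowering the temperature improves selectivity toward N.

10.6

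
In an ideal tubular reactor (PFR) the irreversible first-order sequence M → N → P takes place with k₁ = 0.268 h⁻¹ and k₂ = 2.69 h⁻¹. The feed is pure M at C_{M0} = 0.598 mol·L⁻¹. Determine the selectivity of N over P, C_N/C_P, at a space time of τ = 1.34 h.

The intermediate concentration in a first-order A→B→C sequence is C_N = k₁C_{M0}(e^(−k₁τ) − e^(−k₂τ))/(k₂−k₁).
e^(−k₁τ) = e^(−0.268×1.34) = e^(−0.3591) = 0.6983; e^(−k₂τ) = e^(−3.605) = 0.02720.
C_N = 0.268×0.598/(2.69−0.268) × (0.6983−0.02720) = 0.06617×0.6711 = 0.04441 mol·L⁻¹.
C_M = C_{M0}e^(−k₁τ) = 0.4176 mol·L⁻¹, so C_P = C_{M0}−C_M−C_N = 0.1360 mol·L⁻¹; C_N/C_P = 0.326.

0.326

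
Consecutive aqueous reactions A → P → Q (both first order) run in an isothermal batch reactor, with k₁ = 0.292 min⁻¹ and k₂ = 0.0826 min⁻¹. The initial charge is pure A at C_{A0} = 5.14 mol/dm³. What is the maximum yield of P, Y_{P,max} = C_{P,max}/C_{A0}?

For a first-order series the maximum intermediate yield is C_{P,max}/C_{A0} = (k₁/k₂)^[k₂/(k₂−k₁)].
= (0.292/0.0826)^(0.0826/(0.0826−0.292)) = (3.535)^(-0.3945) = 0.6077.

0.608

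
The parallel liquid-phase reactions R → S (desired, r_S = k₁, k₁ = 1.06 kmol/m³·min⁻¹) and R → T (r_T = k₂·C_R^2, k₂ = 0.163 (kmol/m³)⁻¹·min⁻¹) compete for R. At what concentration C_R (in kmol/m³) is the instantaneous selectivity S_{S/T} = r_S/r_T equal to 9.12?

S_{S/T} = (k₁/k₂)·C_R^-2 ⇒ C_R = (S·k₂/k₁)^(-0.5).
= (9.12×0.163/1.06)^(-0.5) = (1.402)^(-0.5) = 0.844 kmol/m³.

0.844 kmol/m³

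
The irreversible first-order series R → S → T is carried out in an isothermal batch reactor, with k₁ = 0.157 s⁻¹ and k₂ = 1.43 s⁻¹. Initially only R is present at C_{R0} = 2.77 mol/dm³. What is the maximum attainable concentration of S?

Evaluating C_S at t_opt = ln(k₂/k₁)/(k₂−k₁) gives C_{S,max}/C_{R0} = (k₁/k₂)^[k₂/(k₂−k₁)].
= (0.157/1.43)^(1.43/(1.43−0.157)) = (0.1098)^(1.123) = 0.08361.
C_{S,max} = 0.08361×2.77 = 0.232 mol/dm³.

0.232 mol/dm³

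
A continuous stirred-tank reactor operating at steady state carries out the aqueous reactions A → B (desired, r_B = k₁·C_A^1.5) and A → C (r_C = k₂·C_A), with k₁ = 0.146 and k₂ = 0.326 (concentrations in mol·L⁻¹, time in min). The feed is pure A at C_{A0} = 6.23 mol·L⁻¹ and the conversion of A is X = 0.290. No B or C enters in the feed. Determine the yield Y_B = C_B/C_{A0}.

0.141

Exit C_A = C_{A0}(1−X) = 6.23×0.710 = 4.423 mol·L⁻¹.
In a CSTR the entire volume is at exit conditions, so r_B = 0.146×4.423^1.5 = 1.358 and r_C = 0.326×4.423 = 1.442.
Fraction of consumed A going to B: r_B/(r_B+r_C) = 0.4850.
C_B = 0.4850·C_{A0}·X = 0.4850×6.23×0.290 = 0.876 mol·L⁻¹; Y_B = C_B/C_{A0} = 0.141.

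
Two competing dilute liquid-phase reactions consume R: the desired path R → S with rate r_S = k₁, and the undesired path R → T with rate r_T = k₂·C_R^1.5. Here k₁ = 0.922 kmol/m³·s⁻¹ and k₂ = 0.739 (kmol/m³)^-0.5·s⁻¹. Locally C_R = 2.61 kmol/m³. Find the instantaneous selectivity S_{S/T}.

0.296

S_{S/T} = r_S/r_T = (k₁)/(k₂·C_R^1.5) = (k₁/k₂)·C_R^-1.5.
= (0.922) / (0.739×2.610^1.5) = 0.9220/3.116 = 0.296.
The undesired path is higher order in R, so low C_R (CSTR or dilute feed) favours S.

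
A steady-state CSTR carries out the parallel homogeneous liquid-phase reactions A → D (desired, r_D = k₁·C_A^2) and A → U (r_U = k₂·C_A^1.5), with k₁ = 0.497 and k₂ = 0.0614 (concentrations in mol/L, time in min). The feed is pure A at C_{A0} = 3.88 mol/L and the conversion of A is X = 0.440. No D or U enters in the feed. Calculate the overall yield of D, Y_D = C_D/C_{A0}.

Exit C_A = C_{A0}(1−X) = 3.88×0.560 = 2.173 mol/L.
In a CSTR the entire volume is at exit conditions, so r_D = 0.497×2.173^2 = 2.346 and r_U = 0.0614×2.173^1.5 = 0.1967.
Fraction of consumed A going to D: r_D/(r_D+r_U) = 0.9227.
C_D = 0.9227·C_{A0}·X = 0.9227×3.88×0.440 = 1.58 mol/L; Y_D = C_D/C_{A0} = 0.406.

0.406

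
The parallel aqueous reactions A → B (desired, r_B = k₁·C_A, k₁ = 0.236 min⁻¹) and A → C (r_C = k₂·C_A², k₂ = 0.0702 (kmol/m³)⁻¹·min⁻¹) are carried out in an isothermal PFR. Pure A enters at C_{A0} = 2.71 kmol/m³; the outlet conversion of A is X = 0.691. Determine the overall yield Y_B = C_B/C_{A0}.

C_A = C_{A0}(1−X) = 0.8374 kmol/m³.
Along a PFR/batch, dC_B/dC_A = −r_B/(r_B+r_C) = −k₁/(k₁+k₂·C_A).
Integrating from C_{A0} to C_A: C_B = (0.236/0.0702)·ln[(0.236+0.0702·2.71)/(0.236+0.0702·0.837)] = 3.362·ln(0.4262/0.2948) = 1.240 kmol/m³.
Y_B = C_B/C_{A0} = 1.240/2.71 = 0.457.

0.457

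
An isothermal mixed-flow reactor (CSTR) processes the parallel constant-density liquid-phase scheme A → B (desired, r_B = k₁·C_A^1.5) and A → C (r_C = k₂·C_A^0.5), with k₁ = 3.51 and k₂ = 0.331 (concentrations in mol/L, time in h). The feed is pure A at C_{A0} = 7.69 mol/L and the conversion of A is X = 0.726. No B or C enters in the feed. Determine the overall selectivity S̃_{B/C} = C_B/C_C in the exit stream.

22.3

Exit C_A = C_{A0}(1−X) = 7.69×0.274 = 2.107 mol/L.
Rates in a CSTR are evaluated at the outlet concentration: r_B = 3.51×2.107^1.5 = 10.74, r_C = 0.331×2.107^0.5 = 0.4805.
Overall selectivity = C_B/C_C = r_Bτ/(r_Cτ) = r_B/r_C = 22.3.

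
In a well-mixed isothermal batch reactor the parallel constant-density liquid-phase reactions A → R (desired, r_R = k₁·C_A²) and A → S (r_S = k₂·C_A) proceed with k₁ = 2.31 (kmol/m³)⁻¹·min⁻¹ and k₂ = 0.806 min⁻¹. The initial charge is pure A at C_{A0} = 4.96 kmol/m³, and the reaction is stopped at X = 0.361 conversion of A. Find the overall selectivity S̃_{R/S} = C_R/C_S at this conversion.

11.5

C_A = C_{A0}(1−X) = 3.169 kmol/m³.
Along a PFR/batch, dC_S/dC_A = −r_S/(r_R+r_S) = −k₂/(k₂+k₁·C_A).
Integrating from C_{A0} to C_A: C_S = (0.806/2.31)·ln[(0.806+2.31·4.96)/(0.806+2.31·3.17)] = 0.3489·ln(12.26/8.127) = 0.1435 kmol/m³.
Then C_R = (C_{A0}−C_A) − C_S = 1.791 − 0.1435 = 1.647 kmol/m³.
S̃_{R/S} = C_R/C_S = 1.647/0.1435 = 11.5.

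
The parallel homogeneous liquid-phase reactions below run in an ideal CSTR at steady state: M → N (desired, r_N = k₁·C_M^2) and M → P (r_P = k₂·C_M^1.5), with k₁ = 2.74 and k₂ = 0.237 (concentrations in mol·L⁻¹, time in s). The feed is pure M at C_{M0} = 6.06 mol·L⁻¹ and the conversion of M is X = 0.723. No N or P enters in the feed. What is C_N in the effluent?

Exit C_M = C_{M0}(1−X) = 6.06×0.277 = 1.679 mol·L⁻¹.
In a CSTR the entire volume is at exit conditions, so r_N = 2.74×1.679^2 = 7.721 and r_P = 0.237×1.679^1.5 = 0.5154.
Fraction of consumed M going to N: r_N/(r_N+r_P) = 0.9374.
C_N = 0.9374·C_{M0}·X = 0.9374×6.06×0.723 = 4.11 mol·L⁻¹.

4.11 mol·L⁻¹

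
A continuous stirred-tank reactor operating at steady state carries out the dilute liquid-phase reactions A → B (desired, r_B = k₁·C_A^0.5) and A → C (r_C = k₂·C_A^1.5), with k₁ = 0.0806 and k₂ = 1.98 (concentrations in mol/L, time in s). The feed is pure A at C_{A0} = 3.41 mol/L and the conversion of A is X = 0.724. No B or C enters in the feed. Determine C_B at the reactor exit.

Exit C_A = C_{A0}(1−X) = 3.41×0.276 = 0.9412 mol/L.
A CSTR operates uniformly at the exit composition, giving r_B = 0.07819 and r_C = 1.808 (each k·C_A^n at C_A = 0.9412).
Fraction of consumed A going to B: r_B/(r_B+r_C) = 0.04146.
C_B = 0.04146·C_{A0}·X = 0.04146×3.41×0.724 = 0.102 mol/L.

0.102 mol/L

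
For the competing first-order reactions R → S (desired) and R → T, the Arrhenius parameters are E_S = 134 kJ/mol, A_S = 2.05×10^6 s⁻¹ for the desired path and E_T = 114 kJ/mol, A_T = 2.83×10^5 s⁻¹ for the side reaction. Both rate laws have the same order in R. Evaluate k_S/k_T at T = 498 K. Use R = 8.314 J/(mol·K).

0.0578

k_S/k_T = (A_S/A_T)·exp[−(E_S−E_T)/(RT)] = (A_S/A_T)·exp[(E_T−E_S)/(RT)].
(E_T−E_S)/(RT) = (114−134)×10³/(8.314×498) = -20000/4140 = -4.830.
k_S/k_T = (2.05×10^6/2.83×10^5)·exp(-4.830) = 7.244 × 0.007983 = 0.0578.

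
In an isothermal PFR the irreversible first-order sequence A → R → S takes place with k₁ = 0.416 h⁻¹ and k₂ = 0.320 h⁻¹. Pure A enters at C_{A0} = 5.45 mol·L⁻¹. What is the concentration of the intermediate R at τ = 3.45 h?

Solving the coupled first-order balances gives C_R(τ) = [k₁/(k₂−k₁)]·C_{A0}·(e^(−k₁τ) − e^(−k₂τ)).
e^(−k₁τ) = e^(−0.416×3.45) = e^(−1.435) = 0.2381; e^(−k₂τ) = e^(−1.104) = 0.3315.
C_R = 0.416×5.45/(0.320−0.416) × (0.2381−0.3315) = (-23.62)×(-0.09347) = 2.208 mol·L⁻¹.

2.21 mol·L⁻¹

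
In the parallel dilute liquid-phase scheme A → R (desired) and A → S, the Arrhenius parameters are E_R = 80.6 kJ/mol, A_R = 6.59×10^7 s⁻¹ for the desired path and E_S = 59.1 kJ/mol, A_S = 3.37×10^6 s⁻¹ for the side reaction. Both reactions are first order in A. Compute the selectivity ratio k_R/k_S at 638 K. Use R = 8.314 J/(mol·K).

0.340

With equal orders, S_{R/S} = k_R/k_S = (A_R/A_S)·exp[(E_S−E_R)/(RT)].
(E_S−E_R)/(RT) = (59.1−80.6)×10³/(8.314×638) = -21500/5304 = -4.053.
k_R/k_S = (6.59×10^7/3.37×10^6)·exp(-4.053) = 19.55 × 0.01737 = 0.340.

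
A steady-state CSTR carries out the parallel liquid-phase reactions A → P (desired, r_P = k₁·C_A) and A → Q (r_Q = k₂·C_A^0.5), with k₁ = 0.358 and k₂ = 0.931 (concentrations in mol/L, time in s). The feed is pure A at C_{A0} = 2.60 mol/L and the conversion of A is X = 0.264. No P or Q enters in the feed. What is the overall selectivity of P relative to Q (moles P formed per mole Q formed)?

0.532

Exit C_A = C_{A0}(1−X) = 2.60×0.736 = 1.914 mol/L.
A CSTR operates uniformly at the exit composition, giving r_P = 0.6851 and r_Q = 1.288 (each k·C_A^n at C_A = 1.914).
Overall selectivity = C_P/C_Q = r_Pτ/(r_Qτ) = r_P/r_Q = 0.532.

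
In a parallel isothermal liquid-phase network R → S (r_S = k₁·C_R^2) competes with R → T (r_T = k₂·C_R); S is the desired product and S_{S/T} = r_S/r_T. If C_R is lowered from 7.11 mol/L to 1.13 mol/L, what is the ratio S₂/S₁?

0.159

S_{S/T} = (k₁/k₂)·C_R, so S₂/S₁ = (C_{R,2}/C_{R,1}).
= 1.13/7.11 = 0.159.
Selectivity toward S falls as C_R falls — high-concentration operation is favoured.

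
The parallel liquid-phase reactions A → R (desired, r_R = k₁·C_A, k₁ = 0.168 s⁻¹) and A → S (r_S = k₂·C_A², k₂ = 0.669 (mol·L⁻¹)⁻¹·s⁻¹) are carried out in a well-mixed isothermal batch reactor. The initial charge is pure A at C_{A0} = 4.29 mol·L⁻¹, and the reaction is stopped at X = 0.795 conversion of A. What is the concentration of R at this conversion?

C_A = C_{A0}(1−X) = 0.8794 mol·L⁻¹.
Along a PFR/batch, dC_R/dC_A = −r_R/(r_R+r_S) = −k₁/(k₁+k₂·C_A).
Integrating from C_{A0} to C_A: C_R = (0.168/0.669)·ln[(0.168+0.669·4.29)/(0.168+0.669·0.879)] = 0.2511·ln(3.038/0.7564) = 0.3492 mol·L⁻¹.

0.349 mol·L⁻¹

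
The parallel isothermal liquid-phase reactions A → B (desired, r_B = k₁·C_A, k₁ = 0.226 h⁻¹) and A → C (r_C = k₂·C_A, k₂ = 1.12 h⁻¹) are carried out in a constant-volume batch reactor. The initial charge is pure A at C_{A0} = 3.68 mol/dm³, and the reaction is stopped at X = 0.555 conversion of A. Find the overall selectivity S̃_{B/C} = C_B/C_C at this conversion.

0.202

C_A = C_{A0}(1−X) = 1.638 mol/dm³.
Both paths are first order in A, so the instantaneous fraction to B is constant: dC_B/d(−C_A) = k₁/(k₁+k₂) = 0.1679.
C_B = 0.1679·(C_{A0}−C_A) = 0.1679×2.042 = 0.343 mol/dm³.
C_C = (C_{A0}−C_A)−C_B = 1.699 mol/dm³; S̃_{B/C} = 0.3429/1.699 = 0.202.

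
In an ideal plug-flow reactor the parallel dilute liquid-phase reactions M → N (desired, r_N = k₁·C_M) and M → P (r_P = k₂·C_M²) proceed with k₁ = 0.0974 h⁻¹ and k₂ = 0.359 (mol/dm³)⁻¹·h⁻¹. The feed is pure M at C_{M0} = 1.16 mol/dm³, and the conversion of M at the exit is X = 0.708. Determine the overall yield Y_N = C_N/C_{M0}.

0.199

C_M = C_{M0}(1−X) = 0.3387 mol/dm³.
Along a PFR/batch, dC_N/dC_M = −r_N/(r_N+r_P) = −k₁/(k₁+k₂·C_M).
Integrating from C_{M0} to C_M: C_N = (0.0974/0.359)·ln[(0.0974+0.359·1.16)/(0.0974+0.359·0.339)] = 0.2713·ln(0.5138/0.2190) = 0.2314 mol/dm³.
Y_N = C_N/C_{M0} = 0.2314/1.16 = 0.199.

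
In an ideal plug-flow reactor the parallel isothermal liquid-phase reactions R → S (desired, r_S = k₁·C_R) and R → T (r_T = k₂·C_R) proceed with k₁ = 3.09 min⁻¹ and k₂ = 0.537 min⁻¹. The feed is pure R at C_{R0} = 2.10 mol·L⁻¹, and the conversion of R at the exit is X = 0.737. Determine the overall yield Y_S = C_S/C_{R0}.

0.628

C_R = C_{R0}(1−X) = 0.5523 mol·L⁻¹.
Both paths are first order in R, so the instantaneous fraction to S is constant: dC_S/d(−C_R) = k₁/(k₁+k₂) = 0.8519.
C_S = 0.8519·(C_{R0}−C_R) = 0.8519×1.548 = 1.32 mol·L⁻¹.
Y_S = C_S/C_{R0} = 1.319/2.10 = 0.628.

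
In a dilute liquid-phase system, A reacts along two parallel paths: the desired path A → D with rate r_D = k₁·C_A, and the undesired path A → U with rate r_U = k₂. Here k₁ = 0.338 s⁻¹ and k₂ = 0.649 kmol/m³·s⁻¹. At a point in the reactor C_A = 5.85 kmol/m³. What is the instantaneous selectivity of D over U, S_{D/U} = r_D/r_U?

3.05

S_{D/U} = r_D/r_U = (k₁·C_A)/(k₂) = (k₁/k₂)·C_A.
= (0.338×5.850) / (0.649) = 1.977/0.6490 = 3.05.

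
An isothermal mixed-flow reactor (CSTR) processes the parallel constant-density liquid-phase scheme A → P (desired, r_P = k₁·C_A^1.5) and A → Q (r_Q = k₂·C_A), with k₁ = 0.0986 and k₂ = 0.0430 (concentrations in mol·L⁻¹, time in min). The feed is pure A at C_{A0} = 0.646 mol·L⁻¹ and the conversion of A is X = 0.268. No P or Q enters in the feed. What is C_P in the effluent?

0.106 mol·L⁻¹

Exit C_A = C_{A0}(1−X) = 0.646×0.732 = 0.4729 mol·L⁻¹.
In a CSTR the entire volume is at exit conditions, so r_P = 0.0986×0.4729^1.5 = 0.03206 and r_Q = 0.0430×0.4729 = 0.02033.
Fraction of consumed A going to P: r_P/(r_P+r_Q) = 0.6119.
C_P = 0.6119·C_{A0}·X = 0.6119×0.646×0.268 = 0.106 mol·L⁻¹.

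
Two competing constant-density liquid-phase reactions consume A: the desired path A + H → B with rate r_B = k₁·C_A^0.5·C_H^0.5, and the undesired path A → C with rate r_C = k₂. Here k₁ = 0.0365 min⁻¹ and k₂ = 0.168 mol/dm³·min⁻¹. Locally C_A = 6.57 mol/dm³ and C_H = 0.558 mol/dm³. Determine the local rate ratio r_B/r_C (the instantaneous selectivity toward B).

0.416

S_{B/C} = r_B/r_C = (k₁·C_A^0.5·C_H^0.5)/(k₂) = (k₁/k₂)·C_A^0.5·C_H^0.5.
= (0.0365×6.570^0.5×0.5580^0.5) / (0.168) = 0.06989/0.1680 = 0.416.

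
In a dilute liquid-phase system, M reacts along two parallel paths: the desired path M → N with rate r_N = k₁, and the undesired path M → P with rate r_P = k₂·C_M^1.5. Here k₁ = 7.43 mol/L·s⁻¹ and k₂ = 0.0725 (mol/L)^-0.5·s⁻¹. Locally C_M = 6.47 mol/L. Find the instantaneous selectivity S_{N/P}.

S_{N/P} = r_N/r_P = (k₁)/(k₂·C_M^1.5) = (k₁/k₂)·C_M^-1.5.
= (7.43) / (0.0725×6.470^1.5) = 7.430/1.193 = 6.23.
The undesired path is higher order in M, so low C_M (CSTR or dilute feed) favours N.

6.23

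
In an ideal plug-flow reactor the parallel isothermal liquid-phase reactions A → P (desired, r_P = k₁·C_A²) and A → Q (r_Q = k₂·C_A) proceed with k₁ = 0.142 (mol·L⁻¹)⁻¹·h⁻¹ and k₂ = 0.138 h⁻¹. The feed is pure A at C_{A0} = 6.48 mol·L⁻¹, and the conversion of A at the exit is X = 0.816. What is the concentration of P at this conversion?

4.09 mol·L⁻¹

C_A = C_{A0}(1−X) = 1.192 mol·L⁻¹.
Along a PFR/batch, dC_Q/dC_A = −r_Q/(r_P+r_Q) = −k₂/(k₂+k₁·C_A).
Integrating from C_{A0} to C_A: C_Q = (0.138/0.142)·ln[(0.138+0.142·6.48)/(0.138+0.142·1.19)] = 0.9718·ln(1.058/0.3073) = 1.202 mol·L⁻¹.
Then C_P = (C_{A0}−C_A) − C_Q = 5.288 − 1.202 = 4.086 mol·L⁻¹.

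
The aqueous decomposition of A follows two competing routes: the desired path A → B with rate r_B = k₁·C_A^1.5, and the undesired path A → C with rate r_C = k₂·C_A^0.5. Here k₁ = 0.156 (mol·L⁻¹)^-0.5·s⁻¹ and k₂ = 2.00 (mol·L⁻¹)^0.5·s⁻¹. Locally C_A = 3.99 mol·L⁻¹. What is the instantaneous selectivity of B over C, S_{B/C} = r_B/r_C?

S_{B/C} = r_B/r_C = (k₁·C_A^1.5)/(k₂·C_A^0.5) = (k₁/k₂)·C_A.
= (0.156×3.990^1.5) / (2.00×3.990^0.5) = 1.243/3.995 = 0.311.

0.311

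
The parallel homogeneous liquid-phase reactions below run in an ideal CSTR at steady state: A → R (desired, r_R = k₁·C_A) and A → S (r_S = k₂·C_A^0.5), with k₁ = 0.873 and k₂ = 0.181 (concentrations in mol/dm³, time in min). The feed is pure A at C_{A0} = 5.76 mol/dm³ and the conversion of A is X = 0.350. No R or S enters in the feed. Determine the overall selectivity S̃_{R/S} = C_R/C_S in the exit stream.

Exit C_A = C_{A0}(1−X) = 5.76×0.650 = 3.744 mol/dm³.
A CSTR operates uniformly at the exit composition, giving r_R = 3.269 and r_S = 0.3502 (each k·C_A^n at C_A = 3.744).
Overall selectivity = C_R/C_S = r_Rτ/(r_Sτ) = r_R/r_S = 9.33.

9.33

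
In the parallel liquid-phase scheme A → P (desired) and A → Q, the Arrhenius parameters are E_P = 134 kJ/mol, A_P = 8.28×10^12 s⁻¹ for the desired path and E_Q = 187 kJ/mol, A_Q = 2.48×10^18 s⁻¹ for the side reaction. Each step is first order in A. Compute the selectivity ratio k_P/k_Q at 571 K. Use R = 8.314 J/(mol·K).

0.236

With equal orders, S_{P/Q} = k_P/k_Q = (A_P/A_Q)·exp[(E_Q−E_P)/(RT)].
(E_Q−E_P)/(RT) = (187−134)×10³/(8.314×571) = 53000/4747 = 11.16.
k_P/k_Q = (8.28×10^12/2.48×10^18)·exp(11.16) = 3.339×10^-6 × 70563 = 0.236.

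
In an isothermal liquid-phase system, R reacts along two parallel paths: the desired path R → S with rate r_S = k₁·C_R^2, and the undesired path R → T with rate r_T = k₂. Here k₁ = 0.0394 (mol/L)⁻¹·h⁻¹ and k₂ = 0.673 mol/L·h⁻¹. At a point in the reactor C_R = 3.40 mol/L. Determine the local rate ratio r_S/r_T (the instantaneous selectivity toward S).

S_{S/T} = r_S/r_T = (k₁·C_R^2)/(k₂) = (k₁/k₂)·C_R^2.
= (0.0394×3.400^2) / (0.673) = 0.4555/0.6730 = 0.677.
Since the desired path is higher order in R, keeping C_R high (PFR or concentrated feed) favours S.

0.677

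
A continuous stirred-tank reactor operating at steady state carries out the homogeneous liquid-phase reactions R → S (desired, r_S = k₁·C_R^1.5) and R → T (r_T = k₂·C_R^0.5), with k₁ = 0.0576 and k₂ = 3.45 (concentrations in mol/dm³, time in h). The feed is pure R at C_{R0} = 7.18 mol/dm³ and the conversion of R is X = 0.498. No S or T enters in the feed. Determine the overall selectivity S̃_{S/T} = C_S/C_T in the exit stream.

Exit C_R = C_{R0}(1−X) = 7.18×0.502 = 3.604 mol/dm³.
In a CSTR the entire volume is at exit conditions, so r_S = 0.0576×3.604^1.5 = 0.3942 and r_T = 3.45×3.604^0.5 = 6.550.
Overall selectivity = C_S/C_T = r_Sτ/(r_Tτ) = r_S/r_T = 0.0602.

0.0602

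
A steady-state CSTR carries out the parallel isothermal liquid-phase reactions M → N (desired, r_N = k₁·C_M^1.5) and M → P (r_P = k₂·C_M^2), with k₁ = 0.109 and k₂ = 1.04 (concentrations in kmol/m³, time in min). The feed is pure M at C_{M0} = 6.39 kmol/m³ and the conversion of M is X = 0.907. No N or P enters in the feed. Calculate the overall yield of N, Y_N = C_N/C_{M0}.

0.109

Exit C_M = C_{M0}(1−X) = 6.39×0.0930 = 0.5943 kmol/m³.
Rates in a CSTR are evaluated at the outlet concentration: r_N = 0.109×0.5943^1.5 = 0.04993, r_P = 1.04×0.5943^2 = 0.3673.
Fraction of consumed M going to N: r_N/(r_N+r_P) = 0.1197.
C_N = 0.1197·C_{M0}·X = 0.1197×6.39×0.907 = 0.694 kmol/m³; Y_N = C_N/C_{M0} = 0.109.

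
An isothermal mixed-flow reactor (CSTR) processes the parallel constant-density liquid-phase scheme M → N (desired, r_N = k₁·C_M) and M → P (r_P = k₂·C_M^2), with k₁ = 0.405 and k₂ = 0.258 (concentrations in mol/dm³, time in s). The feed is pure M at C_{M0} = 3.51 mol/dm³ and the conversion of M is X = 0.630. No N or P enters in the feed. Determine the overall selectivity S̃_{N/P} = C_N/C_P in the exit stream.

1.21

Exit C_M = C_{M0}(1−X) = 3.51×0.370 = 1.299 mol/dm³.
A CSTR operates uniformly at the exit composition, giving r_N = 0.5260 and r_P = 0.4351 (each k·C_M^n at C_M = 1.299).
Overall selectivity = C_N/C_P = r_Nτ/(r_Pτ) = r_N/r_P = 1.21.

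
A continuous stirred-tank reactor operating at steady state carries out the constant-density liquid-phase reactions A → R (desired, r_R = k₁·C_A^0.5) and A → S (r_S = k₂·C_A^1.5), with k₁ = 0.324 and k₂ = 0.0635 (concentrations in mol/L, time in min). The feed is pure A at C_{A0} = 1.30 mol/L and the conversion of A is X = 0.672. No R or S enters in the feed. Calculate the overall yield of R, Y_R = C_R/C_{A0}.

0.620

Exit C_A = C_{A0}(1−X) = 1.30×0.328 = 0.4264 mol/L.
Rates in a CSTR are evaluated at the outlet concentration: r_R = 0.324×0.4264^0.5 = 0.2116, r_S = 0.0635×0.4264^1.5 = 0.01768.
Fraction of consumed A going to R: r_R/(r_R+r_S) = 0.9229.
C_R = 0.9229·C_{A0}·X = 0.9229×1.30×0.672 = 0.806 mol/L; Y_R = C_R/C_{A0} = 0.620.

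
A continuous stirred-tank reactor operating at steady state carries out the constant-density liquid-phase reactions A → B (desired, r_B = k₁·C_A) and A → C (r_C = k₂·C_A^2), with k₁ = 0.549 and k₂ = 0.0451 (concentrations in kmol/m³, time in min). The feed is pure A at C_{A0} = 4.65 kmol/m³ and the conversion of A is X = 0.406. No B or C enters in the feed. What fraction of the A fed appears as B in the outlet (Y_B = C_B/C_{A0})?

0.331

Exit C_A = C_{A0}(1−X) = 4.65×0.594 = 2.762 kmol/m³.
A CSTR operates uniformly at the exit composition, giving r_B = 1.516 and r_C = 0.3441 (each k·C_A^n at C_A = 2.762).
Fraction of consumed A going to B: r_B/(r_B+r_C) = 0.8151.
C_B = 0.8151·C_{A0}·X = 0.8151×4.65×0.406 = 1.54 kmol/m³; Y_B = C_B/C_{A0} = 0.331.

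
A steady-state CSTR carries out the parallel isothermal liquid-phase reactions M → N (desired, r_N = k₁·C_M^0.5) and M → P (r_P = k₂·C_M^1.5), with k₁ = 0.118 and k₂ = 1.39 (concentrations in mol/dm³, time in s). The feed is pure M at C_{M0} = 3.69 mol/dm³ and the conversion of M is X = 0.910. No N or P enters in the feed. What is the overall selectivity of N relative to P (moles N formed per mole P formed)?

Exit C_M = C_{M0}(1−X) = 3.69×0.0900 = 0.3321 mol/dm³.
A CSTR operates uniformly at the exit composition, giving r_N = 0.06800 and r_P = 0.2660 (each k·C_M^n at C_M = 0.3321).
Overall selectivity = C_N/C_P = r_Nτ/(r_Pτ) = r_N/r_P = 0.256.

0.256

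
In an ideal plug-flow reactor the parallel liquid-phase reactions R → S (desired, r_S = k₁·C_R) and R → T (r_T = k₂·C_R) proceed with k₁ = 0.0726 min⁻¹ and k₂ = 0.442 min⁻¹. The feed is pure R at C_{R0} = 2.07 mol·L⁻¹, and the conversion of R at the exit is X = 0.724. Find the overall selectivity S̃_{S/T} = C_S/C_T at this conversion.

0.164

C_R = C_{R0}(1−X) = 0.5713 mol·L⁻¹.
Both paths are first order in R, so the instantaneous fraction to S is constant: dC_S/d(−C_R) = k₁/(k₁+k₂) = 0.1411.
C_S = 0.1411·(C_{R0}−C_R) = 0.1411×1.499 = 0.211 mol·L⁻¹.
C_T = (C_{R0}−C_R)−C_S = 1.287 mol·L⁻¹; S̃_{S/T} = 0.2114/1.287 = 0.164.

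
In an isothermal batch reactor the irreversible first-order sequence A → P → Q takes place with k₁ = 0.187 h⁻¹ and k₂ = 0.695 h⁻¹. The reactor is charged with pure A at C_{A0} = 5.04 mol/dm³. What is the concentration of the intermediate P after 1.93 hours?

0.808 mol/dm³

For first-order series with pure A initially, C_P(t) = k₁C_{A0}/(k₂−k₁)·(e^(−k₁t) − e^(−k₂t)).
e^(−k₁t) = e^(−0.187×1.93) = e^(−0.3609) = 0.6970; e^(−k₂t) = e^(−1.341) = 0.2615.
C_P = 0.187×5.04/(0.695−0.187) × (0.6970−0.2615) = 1.855×0.4355 = 0.8081 mol/dm³.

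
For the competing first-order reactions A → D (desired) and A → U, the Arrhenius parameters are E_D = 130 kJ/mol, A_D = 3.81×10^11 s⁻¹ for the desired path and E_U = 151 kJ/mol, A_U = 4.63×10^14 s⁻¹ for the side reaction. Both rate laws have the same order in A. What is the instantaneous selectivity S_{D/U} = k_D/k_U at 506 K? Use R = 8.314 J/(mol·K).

k_D/k_U = (A_D/A_U)·exp[−(E_D−E_U)/(RT)] = (A_D/A_U)·exp[(E_U−E_D)/(RT)].
(E_U−E_D)/(RT) = (151−130)×10³/(8.314×506) = 21000/4207 = 4.992.
k_D/k_U = (3.81×10^11/4.63×10^14)·exp(4.992) = 8.229×10^-4 × 147.2 = 0.121.
Since E_D < E_U, lowering the temperature improves selectivity toward D.

0.121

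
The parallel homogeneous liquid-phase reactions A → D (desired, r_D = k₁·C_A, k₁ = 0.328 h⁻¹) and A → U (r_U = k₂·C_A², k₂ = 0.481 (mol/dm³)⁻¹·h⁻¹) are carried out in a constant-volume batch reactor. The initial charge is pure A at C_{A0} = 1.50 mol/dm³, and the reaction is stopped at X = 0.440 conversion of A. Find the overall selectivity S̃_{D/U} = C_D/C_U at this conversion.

0.593

C_A = C_{A0}(1−X) = 0.8400 mol/dm³.
Along a PFR/batch, dC_D/dC_A = −r_D/(r_D+r_U) = −k₁/(k₁+k₂·C_A).
Integrating from C_{A0} to C_A: C_D = (0.328/0.481)·ln[(0.328+0.481·1.50)/(0.328+0.481·0.840)] = 0.6819·ln(1.050/0.7320) = 0.2456 mol/dm³.
C_U = (C_{A0}−C_A)−C_D = 0.4144 mol/dm³; S̃_{D/U} = 0.2456/0.4144 = 0.593.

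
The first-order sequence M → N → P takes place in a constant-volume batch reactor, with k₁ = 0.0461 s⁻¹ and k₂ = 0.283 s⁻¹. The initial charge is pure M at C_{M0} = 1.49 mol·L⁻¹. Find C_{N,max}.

For a first-order series the maximum intermediate yield is C_{N,max}/C_{M0} = (k₁/k₂)^[k₂/(k₂−k₁)].
= (0.0461/0.283)^(0.283/(0.283−0.0461)) = (0.1629)^(1.195) = 0.1144.
C_{N,max} = 0.1144×1.49 = 0.171 mol·L⁻¹.

0.171 mol·L⁻¹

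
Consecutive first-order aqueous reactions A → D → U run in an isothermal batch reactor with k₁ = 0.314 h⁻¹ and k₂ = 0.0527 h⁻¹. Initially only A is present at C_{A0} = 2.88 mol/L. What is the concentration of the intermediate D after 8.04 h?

Solving the coupled first-order balances gives C_D(t) = [k₁/(k₂−k₁)]·C_{A0}·(e^(−k₁t) − e^(−k₂t)).
e^(−k₁t) = e^(−0.314×8.04) = e^(−2.525) = 0.08009; e^(−k₂t) = e^(−0.4237) = 0.6546.
C_D = 0.314×2.88/(0.0527−0.314) × (0.08009−0.6546) = (-3.461)×(-0.5745) = 1.988 mol/L.

1.99 mol/L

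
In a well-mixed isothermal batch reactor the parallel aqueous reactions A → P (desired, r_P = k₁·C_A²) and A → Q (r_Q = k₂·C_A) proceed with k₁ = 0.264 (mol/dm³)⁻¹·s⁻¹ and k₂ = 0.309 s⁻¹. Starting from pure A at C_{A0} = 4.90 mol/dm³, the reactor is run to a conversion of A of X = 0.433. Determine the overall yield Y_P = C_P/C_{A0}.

C_A = C_{A0}(1−X) = 2.778 mol/dm³.
Along a PFR/batch, dC_Q/dC_A = −r_Q/(r_P+r_Q) = −k₂/(k₂+k₁·C_A).
Integrating from C_{A0} to C_A: C_Q = (0.309/0.264)·ln[(0.309+0.264·4.90)/(0.309+0.264·2.78)] = 1.170·ln(1.603/1.042) = 0.5033 mol/dm³.
Then C_P = (C_{A0}−C_A) − C_Q = 2.122 − 0.5033 = 1.618 mol/dm³.
Y_P = C_P/C_{A0} = 1.618/4.90 = 0.330.

0.330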